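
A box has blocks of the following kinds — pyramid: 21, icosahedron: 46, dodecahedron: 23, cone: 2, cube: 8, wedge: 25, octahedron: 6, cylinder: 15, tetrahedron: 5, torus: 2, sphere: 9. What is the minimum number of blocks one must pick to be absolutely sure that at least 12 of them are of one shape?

The 11 shapes are the holes; the blocks drawn are the pigeons.
To avoid 12 of any one shape, the worst case takes at most 11 of each shape, or every block of a shape that has fewer than 11.
That gives 11 + 11 + 11 + 2 + 8 + 11 + 6 + 11 + 5 + 2 + 9 = 87 blocks with no shape reaching 12.
The next block forces some shape to 12, so 87 + 1 = 88.

88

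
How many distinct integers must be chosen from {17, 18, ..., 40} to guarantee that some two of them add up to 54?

A set avoiding the sum 54 can contain at most one of each pair {x, 54−x}, plus the 4 elements whose complement lies outside the range or equal to its own complement.
The integers 27, …, 40 (14 of them) are such a set: any two sum to at least 27+28 = 55 > 54.
By the pigeonhole principle, any 15th integer completes one of the 10 pairs, so 15 choices force a sum of 54.

15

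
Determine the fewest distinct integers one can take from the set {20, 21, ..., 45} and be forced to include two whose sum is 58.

18

A set avoiding the sum 58 can contain at most one of each pair {x, 58−x}, plus the 8 elements whose complement lies outside the range or equal to its own complement.
The integers 29, …, 45 (17 of them) are such a set: any two sum to at least 29+30 = 59 > 58.
Any 18th integer completes one of the 9 pairs, so 18 choices force a sum of 58.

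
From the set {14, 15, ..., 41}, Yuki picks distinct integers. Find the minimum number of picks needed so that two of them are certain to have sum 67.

Two chosen integers sum to 67 exactly when both halves of some pair {x, 67−x} with 26 ≤ x ≤ 67−x ≤ 41 are chosen — 8 such pairs.
The remaining 12 elements (those with no distinct partner in range) can never complete a 67-sum, so the worst case takes all of them and one from each pair: 12 + 8 = 20.
The 21st integer has to be the second member of some pair, so 20 + 1 = 21.

21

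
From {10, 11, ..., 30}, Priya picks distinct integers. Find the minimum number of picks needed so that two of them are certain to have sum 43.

13

Group the elements by complementary pair {x, 43−x}: {13,30}, {14,29}, {15,28}, …, giving 9 two-element pairs and 3 integers whose partner 43−x falls outside [10,30].
Pigeonhole: treating each of those 12 groups as a pigeonhole, one can pick one integer per group — 12 integers — with no two summing to 43.
The 13th integer lands in an occupied pair, forcing a sum of 43.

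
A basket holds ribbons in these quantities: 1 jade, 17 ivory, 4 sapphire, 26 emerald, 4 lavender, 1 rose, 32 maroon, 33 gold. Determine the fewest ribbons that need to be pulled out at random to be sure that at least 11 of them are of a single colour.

The 8 colours are the holes; the ribbons drawn are the pigeons.
To avoid 11 of any one colour, the worst case takes at most 10 of each colour, or every ribbon of a colour that has fewer than 10.
That gives 1 + 10 + 4 + 10 + 4 + 1 + 10 + 10 = 50 ribbons with no colour reaching 11.
The next ribbon forces some colour to 11, so 50 + 1 = 51.

51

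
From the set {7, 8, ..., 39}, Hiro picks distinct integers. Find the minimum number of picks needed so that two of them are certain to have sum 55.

22

Two chosen integers sum to 55 exactly when both halves of some pair {x, 55−x} with 16 ≤ x ≤ 55−x ≤ 39 are chosen — 12 such pairs.
The remaining 9 elements (those with no distinct partner in range) can never complete a 55-sum, so the worst case takes all of them and one from each pair: 9 + 12 = 21.
By pigeonhole, the 22nd integer has to be the second member of some pair, so 21 + 1 = 22.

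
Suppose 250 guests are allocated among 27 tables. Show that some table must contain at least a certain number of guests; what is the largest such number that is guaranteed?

The 27 tables are the holes and the 250 guests are the pigeons.
If every table held at most 9 guests, the total would be at most 27 × 9 = 243, which is less than 250.
So some table holds at least ⌈250/27⌉ = 10 guests.

10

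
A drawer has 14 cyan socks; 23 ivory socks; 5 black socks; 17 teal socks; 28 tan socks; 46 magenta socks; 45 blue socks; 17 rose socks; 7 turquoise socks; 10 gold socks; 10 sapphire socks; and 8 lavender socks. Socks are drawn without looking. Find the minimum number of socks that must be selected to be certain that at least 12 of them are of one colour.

By the pigeonhole principle, put each drawn sock into a box by colour. The largest draw with every box below 12 takes min(count, 11) from each colour; colours with fewer than 11 contribute all they have.
Σ min(cᵢ, 11) = 11 + 11 + 5 + 11 + 11 + 11 + 11 + 11 + 7 + 10 + 10 + 8 = 117.
Draw number 117 + 1 = 118 must push one box to 12.

118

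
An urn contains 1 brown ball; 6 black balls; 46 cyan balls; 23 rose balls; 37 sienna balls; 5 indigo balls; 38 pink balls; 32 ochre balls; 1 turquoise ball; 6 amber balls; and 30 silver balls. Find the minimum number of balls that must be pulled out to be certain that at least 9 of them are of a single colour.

An adversary could hand out at most 8 balls per colour (5 colours run out sooner): 1 + 6 + 8 + 8 + 8 + 5 + 8 + 8 + 1 + 6 + 8 = 67 balls and still no colour has 9.
By the pigeonhole principle, one more ball lands in a colour already at 8, so 68 draws are enough and 67 are not.

68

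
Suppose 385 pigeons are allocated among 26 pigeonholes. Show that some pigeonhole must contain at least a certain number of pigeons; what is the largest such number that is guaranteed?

15

By pigeonhole, the 26 pigeonholes are the holes and the 385 pigeons are the pigeons.
If every pigeonhole held at most 14 pigeons, the total would be at most 26 × 14 = 364, which is less than 385.
So some pigeonhole holds at least ⌈385/26⌉ = 15 pigeons.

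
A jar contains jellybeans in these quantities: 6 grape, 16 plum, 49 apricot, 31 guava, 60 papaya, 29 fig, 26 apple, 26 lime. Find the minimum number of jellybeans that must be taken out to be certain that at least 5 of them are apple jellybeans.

222

In the worst case for collecting apple jellybeans, every non-apple jellybean comes out first.
There are 6 + 16 + 49 + 31 + 60 + 29 + 26 = 217 non-apple jellybeans altogether.
After those, each further jellybean must be apple, so 217 + 5 = 222 draws guarantee 5 apple jellybeans.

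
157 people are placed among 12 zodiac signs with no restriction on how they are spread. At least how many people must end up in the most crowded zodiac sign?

14

By the pigeonhole principle, the 12 zodiac signs are the holes and the 157 people are the pigeons.
If every zodiac sign held at most 13 people, the total would be at most 12 × 13 = 156, which is less than 157.
So some zodiac sign holds at least ⌈157/12⌉ = 14 people.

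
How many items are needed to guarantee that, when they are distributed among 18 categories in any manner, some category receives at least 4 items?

55

With 54 items one could put exactly 3 in each of the 18 categories, and no category would reach 4.
Pigeonhole: one more item must land in a category that already has 3, giving it 4.
So 18 × 3 + 1 = 55 items are required.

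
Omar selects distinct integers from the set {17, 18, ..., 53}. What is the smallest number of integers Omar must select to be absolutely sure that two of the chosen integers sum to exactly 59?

25

A set avoiding the sum 59 can contain at most one of each pair {x, 59−x}, plus the 11 elements whose complement lies outside the range.
The integers 30, …, 53 (24 of them) are such a set: any two sum to at least 30+31 = 61 > 59.
Any 25th integer completes one of the 13 pairs, so 25 choices force a sum of 59.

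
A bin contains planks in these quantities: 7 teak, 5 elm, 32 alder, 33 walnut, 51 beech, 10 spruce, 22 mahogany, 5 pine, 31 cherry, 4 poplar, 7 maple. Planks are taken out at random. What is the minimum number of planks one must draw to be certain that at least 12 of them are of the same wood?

94

The 11 woods are the holes; the planks drawn are the pigeons.
To avoid 12 of any one wood, the worst case takes at most 11 of each wood, or every plank of a wood that has fewer than 11.
That gives 7 + 5 + 11 + 11 + 11 + 10 + 11 + 5 + 11 + 4 + 7 = 93 planks with no wood reaching 12.
The next plank forces some wood to 12, so 93 + 1 = 94.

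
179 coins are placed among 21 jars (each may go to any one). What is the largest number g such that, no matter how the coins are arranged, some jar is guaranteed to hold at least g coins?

By pigeonhole, the 21 jars are the holes and the 179 coins are the pigeons.
If every jar held at most 8 coins, the total would be at most 21 × 8 = 168, which is less than 179.
So some jar holds at least ⌈179/21⌉ = 9 coins.

9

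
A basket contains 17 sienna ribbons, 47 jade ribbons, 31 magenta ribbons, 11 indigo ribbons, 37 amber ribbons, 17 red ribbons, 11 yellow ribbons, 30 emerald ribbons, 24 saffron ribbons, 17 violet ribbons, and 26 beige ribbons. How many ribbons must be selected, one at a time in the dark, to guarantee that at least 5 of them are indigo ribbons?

In the worst case for collecting indigo ribbons, every non-indigo ribbon comes out first.
There are 17 + 47 + 31 + 37 + 17 + 11 + 30 + 24 + 17 + 26 = 257 non-indigo ribbons altogether.
After those, each further ribbon must be indigo, so 257 + 5 = 262 draws guarantee 5 indigo ribbons.

262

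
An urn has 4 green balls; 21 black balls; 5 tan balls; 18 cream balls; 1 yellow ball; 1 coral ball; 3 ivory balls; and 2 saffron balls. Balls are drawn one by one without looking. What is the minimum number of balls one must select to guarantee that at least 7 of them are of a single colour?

An adversary could hand out at most 6 balls per colour (6 colours run out sooner): 4 + 6 + 5 + 6 + 1 + 1 + 3 + 2 = 28 balls and still no colour has 7.
Pigeonhole: one more ball lands in a colour already at 6, so 29 draws are enough and 28 are not.

29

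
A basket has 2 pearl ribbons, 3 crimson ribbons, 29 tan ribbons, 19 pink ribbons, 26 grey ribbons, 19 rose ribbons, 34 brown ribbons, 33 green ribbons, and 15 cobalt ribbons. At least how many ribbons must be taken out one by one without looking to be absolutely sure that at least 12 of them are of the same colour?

An adversary could hand out at most 11 ribbons per colour (pearl, crimson run out sooner): 2 + 3 + 11 + 11 + 11 + 11 + 11 + 11 + 11 = 82 ribbons and still no colour has 12.
By the pigeonhole principle, one more ribbon lands in a colour already at 11, so 83 draws are enough and 82 are not.

83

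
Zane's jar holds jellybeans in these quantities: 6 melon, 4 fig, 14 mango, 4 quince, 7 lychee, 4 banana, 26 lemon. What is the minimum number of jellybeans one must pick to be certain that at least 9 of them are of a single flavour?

Put each drawn jellybean into a box by flavour. The largest draw with every box below 9 takes min(count, 8) from each flavour; flavours with fewer than 8 contribute all they have.
Σ min(cᵢ, 8) = 6 + 4 + 8 + 4 + 7 + 4 + 8 = 41.
Draw number 41 + 1 = 42 must push one box to 9.

42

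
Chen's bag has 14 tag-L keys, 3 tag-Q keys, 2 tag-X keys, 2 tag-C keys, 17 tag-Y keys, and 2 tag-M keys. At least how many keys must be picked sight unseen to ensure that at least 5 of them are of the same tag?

18

Put each drawn key into a box by tag. The largest draw with every box below 5 takes min(count, 4) from each tag; tags with fewer than 4 contribute all they have.
Σ min(cᵢ, 4) = 4 + 3 + 2 + 2 + 4 + 2 = 17.
Draw number 17 + 1 = 18 must push one box to 5.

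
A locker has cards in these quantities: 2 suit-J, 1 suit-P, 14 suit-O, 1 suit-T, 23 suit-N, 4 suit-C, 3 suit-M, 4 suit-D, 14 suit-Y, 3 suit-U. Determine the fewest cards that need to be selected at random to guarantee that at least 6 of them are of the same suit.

34

The 10 suits are the holes; the cards drawn are the pigeons.
To avoid 6 of any one suit, the worst case takes at most 5 of each suit, or every card of a suit that has fewer than 5.
That gives 2 + 1 + 5 + 1 + 5 + 4 + 3 + 4 + 5 + 3 = 33 cards with no suit reaching 6.
The next card forces some suit to 6, so 33 + 1 = 34.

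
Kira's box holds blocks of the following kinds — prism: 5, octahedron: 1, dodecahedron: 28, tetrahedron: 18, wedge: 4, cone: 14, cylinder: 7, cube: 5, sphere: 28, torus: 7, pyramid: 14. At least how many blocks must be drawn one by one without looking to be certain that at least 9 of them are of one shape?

70

An adversary could hand out at most 8 blocks per shape (6 shapes run out sooner): 5 + 1 + 8 + 8 + 4 + 8 + 7 + 5 + 8 + 7 + 8 = 69 blocks and still no shape has 9.
By pigeonhole, one more block lands in a shape already at 8, so 70 draws are enough and 69 are not.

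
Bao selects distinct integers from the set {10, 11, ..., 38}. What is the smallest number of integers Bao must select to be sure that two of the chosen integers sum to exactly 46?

Two chosen integers sum to 46 exactly when both halves of some pair {x, 46−x} with 10 ≤ x ≤ 46−x ≤ 36 are chosen — 13 such pairs.
The remaining 3 elements (those with no distinct partner in range) can never complete a 46-sum, so the worst case takes all of them and one from each pair: 3 + 13 = 16.
By the pigeonhole principle, the 17th integer has to be the second member of some pair, so 16 + 1 = 17.

17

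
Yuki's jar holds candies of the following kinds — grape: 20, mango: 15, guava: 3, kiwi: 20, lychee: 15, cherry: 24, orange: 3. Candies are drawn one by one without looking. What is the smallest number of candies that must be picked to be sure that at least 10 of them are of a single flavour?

An adversary could hand out at most 9 candies per flavour (guava, orange run out sooner): 9 + 9 + 3 + 9 + 9 + 9 + 3 = 51 candies and still no flavour has 10.
By pigeonhole, one more candy lands in a flavour already at 9, so 52 draws are enough and 51 are not.

52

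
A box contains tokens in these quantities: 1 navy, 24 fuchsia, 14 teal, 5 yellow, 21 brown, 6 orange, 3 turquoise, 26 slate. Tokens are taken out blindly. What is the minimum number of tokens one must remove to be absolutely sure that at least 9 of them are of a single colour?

Put each drawn token into a box by colour. The largest draw with every box below 9 takes min(count, 8) from each colour; colours with fewer than 8 contribute all they have.
Σ min(cᵢ, 8) = 1 + 8 + 8 + 5 + 8 + 6 + 3 + 8 = 47.
Draw number 47 + 1 = 48 must push one box to 9.

48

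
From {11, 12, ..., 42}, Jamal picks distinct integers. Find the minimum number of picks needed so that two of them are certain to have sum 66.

Two chosen integers sum to 66 exactly when both halves of some pair {x, 66−x} with 24 ≤ x ≤ 66−x ≤ 42 are chosen — 9 such pairs.
The remaining 14 elements (those with no distinct partner in range) can never complete a 66-sum, so the worst case takes all of them and one from each pair: 14 + 9 = 23.
Pigeonhole: the 24th integer has to be the second member of some pair, so 23 + 1 = 24.

24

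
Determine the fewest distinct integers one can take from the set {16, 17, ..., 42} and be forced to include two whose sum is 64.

Group the elements by complementary pair {x, 64−x}: {22,42}, {23,41}, {24,40}, …, giving 10 two-element pairs, the single value 32 (it cannot pair with itself since the integers are distinct), and 6 integers whose partner 64−x falls outside [16,42].
Treating each of those 17 groups as a pigeonhole, one can pick one integer per group — 17 integers — with no two summing to 64.
The 18th integer lands in an occupied pair, forcing a sum of 64.

18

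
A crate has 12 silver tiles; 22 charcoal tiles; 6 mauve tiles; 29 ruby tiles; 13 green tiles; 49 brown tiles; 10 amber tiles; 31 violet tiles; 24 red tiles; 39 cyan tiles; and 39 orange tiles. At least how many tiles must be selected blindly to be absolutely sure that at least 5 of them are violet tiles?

248

In the worst case for collecting violet tiles, every non-violet tile comes out first.
There are 12 + 22 + 6 + 29 + 13 + 49 + 10 + 24 + 39 + 39 = 243 non-violet tiles altogether.
After those, each further tile must be violet, so 243 + 5 = 248 draws guarantee 5 violet tiles.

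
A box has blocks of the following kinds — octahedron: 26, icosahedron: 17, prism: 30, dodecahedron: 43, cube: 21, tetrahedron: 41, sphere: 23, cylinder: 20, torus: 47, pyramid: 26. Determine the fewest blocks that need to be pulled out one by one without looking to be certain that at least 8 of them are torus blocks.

In the worst case for collecting torus blocks, every non-torus block comes out first.
There are 26 + 17 + 30 + 43 + 21 + 41 + 23 + 20 + 26 = 247 non-torus blocks altogether.
After those, each further block must be torus, so 247 + 8 = 255 draws guarantee 8 torus blocks.

255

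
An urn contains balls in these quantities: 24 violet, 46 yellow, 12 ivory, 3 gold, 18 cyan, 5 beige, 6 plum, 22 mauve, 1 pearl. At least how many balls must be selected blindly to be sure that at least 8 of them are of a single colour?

51

An adversary could hand out at most 7 balls per colour (4 colours run out sooner): 7 + 7 + 7 + 3 + 7 + 5 + 6 + 7 + 1 = 50 balls and still no colour has 8.
One more ball lands in a colour already at 7, so 51 draws are enough and 50 are not.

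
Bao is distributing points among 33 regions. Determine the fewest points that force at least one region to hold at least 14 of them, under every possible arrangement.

With 429 points one could put exactly 13 in each of the 33 regions, and no region would reach 14.
One more point must land in a region that already has 13, giving it 14.
So 33 × 13 + 1 = 430 points are required.

430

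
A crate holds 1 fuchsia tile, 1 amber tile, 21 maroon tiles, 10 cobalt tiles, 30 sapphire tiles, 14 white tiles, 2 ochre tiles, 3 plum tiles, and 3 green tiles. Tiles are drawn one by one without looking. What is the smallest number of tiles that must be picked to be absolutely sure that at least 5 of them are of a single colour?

27

Pigeonhole: the 9 colours are the holes; the tiles drawn are the pigeons.
To avoid 5 of any one colour, the worst case takes at most 4 of each colour, or every tile of a colour that has fewer than 4.
That gives 1 + 1 + 4 + 4 + 4 + 4 + 2 + 3 + 3 = 26 tiles with no colour reaching 5.
The next tile forces some colour to 5, so 26 + 1 = 27.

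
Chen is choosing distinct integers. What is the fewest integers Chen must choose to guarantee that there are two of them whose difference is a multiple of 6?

Integers whose pairwise differences are multiples of 6 are exactly those sharing a remainder mod 6. The 6 residue classes mod 6 are the pigeonholes.
With 6 integers one could put 1 in each residue class and have no class reach 2.
The 7th integer pushes some class to 2, so 6·1 + 1 = 7.

7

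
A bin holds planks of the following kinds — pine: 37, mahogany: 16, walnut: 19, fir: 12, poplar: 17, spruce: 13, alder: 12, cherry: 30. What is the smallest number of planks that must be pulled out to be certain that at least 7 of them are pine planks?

126

In the worst case for collecting pine planks, every non-pine plank comes out first.
There are 16 + 19 + 12 + 17 + 13 + 12 + 30 = 119 non-pine planks altogether.
After those, each further plank must be pine, so 119 + 7 = 126 draws guarantee 7 pine planks.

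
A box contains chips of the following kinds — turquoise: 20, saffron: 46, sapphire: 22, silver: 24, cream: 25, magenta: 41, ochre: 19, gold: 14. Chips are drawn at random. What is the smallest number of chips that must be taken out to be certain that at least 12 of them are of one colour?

89

Pigeonhole: put each drawn chip into a box by colour. The largest draw with every box below 12 takes min(count, 11) from each colour.
Σ min(cᵢ, 11) = 11 + 11 + 11 + 11 + 11 + 11 + 11 + 11 = 88.
Draw number 88 + 1 = 89 must push one box to 12.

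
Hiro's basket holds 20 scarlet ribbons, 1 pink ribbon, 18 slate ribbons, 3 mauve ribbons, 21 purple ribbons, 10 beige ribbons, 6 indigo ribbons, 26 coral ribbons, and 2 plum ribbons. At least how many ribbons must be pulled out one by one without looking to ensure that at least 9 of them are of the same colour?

53

An adversary could hand out at most 8 ribbons per colour (4 colours run out sooner): 8 + 1 + 8 + 3 + 8 + 8 + 6 + 8 + 2 = 52 ribbons and still no colour has 9.
By pigeonhole, one more ribbon lands in a colour already at 8, so 53 draws are enough and 52 are not.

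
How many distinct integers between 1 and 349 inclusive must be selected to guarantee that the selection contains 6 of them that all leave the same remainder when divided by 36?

181

The 36 residue classes mod 36 are the pigeonholes.
With 180 integers one could put 5 in each residue class and have no class reach 6.
The 181st integer pushes some class to 6, so 36·5 + 1 = 181.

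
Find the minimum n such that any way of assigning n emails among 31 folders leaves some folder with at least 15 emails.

435

With 434 emails one could put exactly 14 in each of the 31 folders, and no folder would reach 15.
Pigeonhole: one more email must land in a folder that already has 14, giving it 15.
So 31 × 14 + 1 = 435 emails are required.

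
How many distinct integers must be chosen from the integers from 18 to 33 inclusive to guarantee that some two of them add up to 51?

Two chosen integers sum to 51 exactly when both halves of some pair {x, 51−x} with 18 ≤ x ≤ 51−x ≤ 33 are chosen — 8 such pairs.
Every element belongs to one of those pairs, so the worst case picks one from each: 8 integers.
By the pigeonhole principle, the 9th integer has to be the second member of some pair, so 8 + 1 = 9.

9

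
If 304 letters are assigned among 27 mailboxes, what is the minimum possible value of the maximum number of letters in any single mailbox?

12

The 27 mailboxes are the holes and the 304 letters are the pigeons.
If every mailbox held at most 11 letters, the total would be at most 27 × 11 = 297, which is less than 304.
So some mailbox holds at least ⌈304/27⌉ = 12 letters.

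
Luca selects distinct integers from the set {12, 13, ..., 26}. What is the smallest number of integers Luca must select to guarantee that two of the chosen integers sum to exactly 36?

10

A set avoiding the sum 36 can contain at most one of each pair {x, 36−x}, plus the 3 elements whose complement lies outside the range or equal to its own complement.
The integers 18, …, 26 (9 of them) are such a set: any two sum to at least 18+19 = 37 > 36.
Any 10th integer completes one of the 6 pairs, so 10 choices force a sum of 36.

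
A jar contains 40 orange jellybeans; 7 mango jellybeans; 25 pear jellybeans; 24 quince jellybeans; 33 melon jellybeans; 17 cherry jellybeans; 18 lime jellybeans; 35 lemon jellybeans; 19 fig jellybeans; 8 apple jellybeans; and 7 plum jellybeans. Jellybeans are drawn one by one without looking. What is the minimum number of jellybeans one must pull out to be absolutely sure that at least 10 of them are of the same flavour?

95

An adversary could hand out at most 9 jellybeans per flavour (mango, apple, plum run out sooner): 9 + 7 + 9 + 9 + 9 + 9 + 9 + 9 + 9 + 8 + 7 = 94 jellybeans and still no flavour has 10.
By pigeonhole, one more jellybean lands in a flavour already at 9, so 95 draws are enough and 94 are not.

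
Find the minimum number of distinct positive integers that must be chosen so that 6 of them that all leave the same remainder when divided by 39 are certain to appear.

The 39 residue classes mod 39 are the pigeonholes.
With 195 integers one could put 5 in each residue class and have no class reach 6.
The 196th integer pushes some class to 6, so 39·5 + 1 = 196.

196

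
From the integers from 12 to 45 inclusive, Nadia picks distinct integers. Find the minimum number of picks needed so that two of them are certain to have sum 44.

25

Two chosen integers sum to 44 exactly when both halves of some pair {x, 44−x} with 12 ≤ x ≤ 44−x ≤ 32 are chosen — 10 such pairs.
The remaining 14 elements (those with no distinct partner in range) can never complete a 44-sum, so the worst case takes all of them and one from each pair: 14 + 10 = 24.
Pigeonhole: the 25th integer has to be the second member of some pair, so 24 + 1 = 25.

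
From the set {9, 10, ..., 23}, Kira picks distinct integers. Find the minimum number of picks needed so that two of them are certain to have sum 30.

10

Two chosen integers sum to 30 exactly when both halves of some pair {x, 30−x} with 9 ≤ x ≤ 30−x ≤ 21 are chosen — 6 such pairs.
The remaining 3 elements (those with no distinct partner in range) can never complete a 30-sum, so the worst case takes all of them and one from each pair: 3 + 6 = 9.
By the pigeonhole principle, the 10th integer has to be the second member of some pair, so 9 + 1 = 10.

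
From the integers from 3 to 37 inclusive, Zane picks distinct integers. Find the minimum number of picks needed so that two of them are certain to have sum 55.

Group the elements by complementary pair {x, 55−x}: {18,37}, {19,36}, {20,35}, …, giving 10 two-element pairs and 15 integers whose partner 55−x falls outside [3,37].
By pigeonhole, treating each of those 25 groups as a pigeonhole, one can pick one integer per group — 25 integers — with no two summing to 55.
The 26th integer lands in an occupied pair, forcing a sum of 55.

26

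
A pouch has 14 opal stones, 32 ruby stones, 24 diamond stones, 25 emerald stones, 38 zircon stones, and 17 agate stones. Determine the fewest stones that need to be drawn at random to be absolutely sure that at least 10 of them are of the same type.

55

The 6 types are the holes; the stones drawn are the pigeons.
To avoid 10 of any one type, the worst case takes at most 9 of each type.
That gives 9 + 9 + 9 + 9 + 9 + 9 = 54 stones with no type reaching 10.
The next stone forces some type to 10, so 54 + 1 = 55.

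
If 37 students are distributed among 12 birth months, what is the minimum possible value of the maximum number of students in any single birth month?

4

By the pigeonhole principle, the 12 birth months are the holes and the 37 students are the pigeons.
If every birth month held at most 3 students, the total would be at most 12 × 3 = 36, which is less than 37.
So some birth month holds at least ⌈37/12⌉ = 4 students.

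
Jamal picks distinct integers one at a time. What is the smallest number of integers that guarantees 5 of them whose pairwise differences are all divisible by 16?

65

Integers whose pairwise differences are multiples of 16 are exactly those sharing a remainder mod 16. Pigeonhole: the 16 residue classes mod 16 are the pigeonholes.
With 64 integers one could put 4 in each residue class and have no class reach 5.
The 65th integer pushes some class to 5, so 16·4 + 1 = 65.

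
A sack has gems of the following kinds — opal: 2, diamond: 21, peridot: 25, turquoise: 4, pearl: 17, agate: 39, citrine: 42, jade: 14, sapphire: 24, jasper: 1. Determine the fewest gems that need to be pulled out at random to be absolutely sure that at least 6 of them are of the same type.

43

An adversary could hand out at most 5 gems per type (opal, turquoise, jasper run out sooner): 2 + 5 + 5 + 4 + 5 + 5 + 5 + 5 + 5 + 1 = 42 gems and still no type has 6.
One more gem lands in a type already at 5, so 43 draws are enough and 42 are not.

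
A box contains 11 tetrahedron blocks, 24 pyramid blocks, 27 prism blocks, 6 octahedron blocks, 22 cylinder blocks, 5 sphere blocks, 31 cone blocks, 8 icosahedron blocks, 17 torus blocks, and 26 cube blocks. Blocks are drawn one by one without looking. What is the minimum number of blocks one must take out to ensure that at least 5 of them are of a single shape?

41

An adversary could hand out at most 4 blocks per shape: 4 + 4 + 4 + 4 + 4 + 4 + 4 + 4 + 4 + 4 = 40 blocks and still no shape has 5.
Pigeonhole: one more block lands in a shape already at 4, so 41 draws are enough and 40 are not.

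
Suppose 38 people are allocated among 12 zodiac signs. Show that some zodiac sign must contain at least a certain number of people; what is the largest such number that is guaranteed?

The 12 zodiac signs are the holes and the 38 people are the pigeons.
If every zodiac sign held at most 3 people, the total would be at most 12 × 3 = 36, which is less than 38.
So some zodiac sign holds at least ⌈38/12⌉ = 4 people.

4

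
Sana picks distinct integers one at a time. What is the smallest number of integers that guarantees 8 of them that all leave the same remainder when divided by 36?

253

The 36 residue classes mod 36 are the pigeonholes.
With 252 integers one could put 7 in each residue class and have no class reach 8.
The 253rd integer pushes some class to 8, so 36·7 + 1 = 253.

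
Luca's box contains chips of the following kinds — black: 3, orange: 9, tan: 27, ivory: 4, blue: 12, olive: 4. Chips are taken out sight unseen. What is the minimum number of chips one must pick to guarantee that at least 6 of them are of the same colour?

27

By pigeonhole, the 6 colours are the holes; the chips drawn are the pigeons.
To avoid 6 of any one colour, the worst case takes at most 5 of each colour, or every chip of a colour that has fewer than 5.
That gives 3 + 5 + 5 + 4 + 5 + 4 = 26 chips with no colour reaching 6.
The next chip forces some colour to 6, so 26 + 1 = 27.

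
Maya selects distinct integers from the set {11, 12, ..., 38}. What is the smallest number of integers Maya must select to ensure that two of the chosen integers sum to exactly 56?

Two chosen integers sum to 56 exactly when both halves of some pair {x, 56−x} with 18 ≤ x ≤ 56−x ≤ 38 are chosen — 10 such pairs.
The remaining 8 elements (those with no distinct partner in range) can never complete a 56-sum, so the worst case takes all of them and one from each pair: 8 + 10 = 18.
The 19th integer has to be the second member of some pair, so 18 + 1 = 19.

19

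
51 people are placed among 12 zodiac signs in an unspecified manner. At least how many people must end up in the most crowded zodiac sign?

5

The 12 zodiac signs are the holes and the 51 people are the pigeons.
If every zodiac sign held at most 4 people, the total would be at most 12 × 4 = 48, which is less than 51.
So some zodiac sign holds at least ⌈51/12⌉ = 5 people.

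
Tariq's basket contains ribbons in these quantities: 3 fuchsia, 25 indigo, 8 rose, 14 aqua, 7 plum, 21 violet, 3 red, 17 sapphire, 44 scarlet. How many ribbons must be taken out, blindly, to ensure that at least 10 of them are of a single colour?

By the pigeonhole principle, the 9 colours are the holes; the ribbons drawn are the pigeons.
To avoid 10 of any one colour, the worst case takes at most 9 of each colour, or every ribbon of a colour that has fewer than 9.
That gives 3 + 9 + 8 + 9 + 7 + 9 + 3 + 9 + 9 = 66 ribbons with no colour reaching 10.
The next ribbon forces some colour to 10, so 66 + 1 = 67.

67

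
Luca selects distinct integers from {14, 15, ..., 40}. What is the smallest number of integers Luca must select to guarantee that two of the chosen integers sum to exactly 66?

Group the elements by complementary pair {x, 66−x}: {26,40}, {27,39}, {28,38}, …, giving 7 two-element pairs, the single value 33 (it cannot pair with itself since the integers are distinct), and 12 integers whose partner 66−x falls outside [14,40].
Treating each of those 20 groups as a pigeonhole, one can pick one integer per group — 20 integers — with no two summing to 66.
The 21st integer lands in an occupied pair, forcing a sum of 66.

21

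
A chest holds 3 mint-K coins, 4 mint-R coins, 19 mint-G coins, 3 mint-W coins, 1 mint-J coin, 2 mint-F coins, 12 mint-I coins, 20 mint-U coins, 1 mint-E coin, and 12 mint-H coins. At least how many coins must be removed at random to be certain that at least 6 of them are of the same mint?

35

By the pigeonhole principle, put each drawn coin into a box by mint. The largest draw with every box below 6 takes min(count, 5) from each mint; mints with fewer than 5 contribute all they have.
Σ min(cᵢ, 5) = 3 + 4 + 5 + 3 + 1 + 2 + 5 + 5 + 1 + 5 = 34.
Draw number 34 + 1 = 35 must push one box to 6.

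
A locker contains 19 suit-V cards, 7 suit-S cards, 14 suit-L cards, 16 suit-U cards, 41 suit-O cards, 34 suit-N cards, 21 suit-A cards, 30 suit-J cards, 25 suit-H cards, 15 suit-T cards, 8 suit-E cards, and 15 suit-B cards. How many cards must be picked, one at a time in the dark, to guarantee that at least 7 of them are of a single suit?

The 12 suits are the holes; the cards drawn are the pigeons.
To avoid 7 of any one suit, the worst case takes at most 6 of each suit.
That gives 6 + 6 + 6 + 6 + 6 + 6 + 6 + 6 + 6 + 6 + 6 + 6 = 72 cards with no suit reaching 7.
The next card forces some suit to 7, so 72 + 1 = 73.

73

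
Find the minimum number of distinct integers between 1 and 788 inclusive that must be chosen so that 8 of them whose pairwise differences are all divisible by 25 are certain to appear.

Integers whose pairwise differences are multiples of 25 are exactly those sharing a remainder mod 25. Pigeonhole: the 25 residue classes mod 25 are the pigeonholes.
With 175 integers one could put 7 in each residue class and have no class reach 8.
The 176th integer pushes some class to 8, so 25·7 + 1 = 176.

176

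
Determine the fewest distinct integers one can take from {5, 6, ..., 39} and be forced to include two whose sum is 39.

Group the elements by complementary pair {x, 39−x}: {5,34}, {6,33}, {7,32}, …, giving 15 two-element pairs and 5 integers whose partner 39−x falls outside [5,39].
Treating each of those 20 groups as a pigeonhole, one can pick one integer per group — 20 integers — with no two summing to 39.
The 21st integer lands in an occupied pair, forcing a sum of 39.

21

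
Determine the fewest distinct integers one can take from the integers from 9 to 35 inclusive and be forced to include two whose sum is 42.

Two chosen integers sum to 42 exactly when both halves of some pair {x, 42−x} with 9 ≤ x ≤ 42−x ≤ 33 are chosen — 12 such pairs.
The remaining 3 elements (those with no distinct partner in range) can never complete a 42-sum, so the worst case takes all of them and one from each pair: 3 + 12 = 15.
The 16th integer has to be the second member of some pair, so 15 + 1 = 16.

16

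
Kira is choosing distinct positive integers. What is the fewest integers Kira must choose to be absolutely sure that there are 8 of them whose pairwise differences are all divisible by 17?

Integers whose pairwise differences are multiples of 17 are exactly those sharing a remainder mod 17. Pigeonhole: the 17 residue classes mod 17 are the pigeonholes.
With 119 integers one could put 7 in each residue class and have no class reach 8.
The 120th integer pushes some class to 8, so 17·7 + 1 = 120.

120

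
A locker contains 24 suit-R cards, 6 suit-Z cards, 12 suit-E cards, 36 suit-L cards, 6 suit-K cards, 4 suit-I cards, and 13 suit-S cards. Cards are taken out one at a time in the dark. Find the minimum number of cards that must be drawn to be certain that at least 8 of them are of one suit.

By the pigeonhole principle, put each drawn card into a box by suit. The largest draw with every box below 8 takes min(count, 7) from each suit; suits with fewer than 7 contribute all they have.
Σ min(cᵢ, 7) = 7 + 6 + 7 + 7 + 6 + 4 + 7 = 44.
Draw number 44 + 1 = 45 must push one box to 8.

45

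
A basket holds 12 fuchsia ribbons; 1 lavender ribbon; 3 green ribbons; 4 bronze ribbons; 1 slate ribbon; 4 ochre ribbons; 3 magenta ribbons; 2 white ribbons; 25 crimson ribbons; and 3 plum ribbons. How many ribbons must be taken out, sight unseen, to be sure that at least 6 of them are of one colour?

32

An adversary could hand out at most 5 ribbons per colour (8 colours run out sooner): 5 + 1 + 3 + 4 + 1 + 4 + 3 + 2 + 5 + 3 = 31 ribbons and still no colour has 6.
Pigeonhole: one more ribbon lands in a colour already at 5, so 32 draws are enough and 31 are not.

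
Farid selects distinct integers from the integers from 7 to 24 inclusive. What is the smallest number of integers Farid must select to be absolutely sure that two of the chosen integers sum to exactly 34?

12

Two chosen integers sum to 34 exactly when both halves of some pair {x, 34−x} with 10 ≤ x ≤ 34−x ≤ 24 are chosen — 7 such pairs.
The remaining 4 elements (those with no distinct partner in range) can never complete a 34-sum, so the worst case takes all of them and one from each pair: 4 + 7 = 11.
By pigeonhole, the 12th integer has to be the second member of some pair, so 11 + 1 = 12.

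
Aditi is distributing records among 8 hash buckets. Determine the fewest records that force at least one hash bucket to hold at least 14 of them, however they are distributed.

105

With 104 records one could put exactly 13 in each of the 8 hash buckets, and no hash bucket would reach 14.
One more record must land in a hash bucket that already has 13, giving it 14.
So 8 × 13 + 1 = 105 records are required.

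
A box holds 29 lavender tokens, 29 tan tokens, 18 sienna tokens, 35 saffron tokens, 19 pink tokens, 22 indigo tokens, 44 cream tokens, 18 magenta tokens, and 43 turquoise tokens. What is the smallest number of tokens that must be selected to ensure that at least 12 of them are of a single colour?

Put each drawn token into a box by colour. The largest draw with every box below 12 takes min(count, 11) from each colour.
Σ min(cᵢ, 11) = 11 + 11 + 11 + 11 + 11 + 11 + 11 + 11 + 11 = 99.
Draw number 99 + 1 = 100 must push one box to 12.

100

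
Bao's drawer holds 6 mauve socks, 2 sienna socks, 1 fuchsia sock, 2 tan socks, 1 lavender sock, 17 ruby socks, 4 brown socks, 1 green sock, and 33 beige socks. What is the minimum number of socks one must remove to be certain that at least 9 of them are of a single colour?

Pigeonhole: the 9 colours are the holes; the socks drawn are the pigeons.
To avoid 9 of any one colour, the worst case takes at most 8 of each colour, or every sock of a colour that has fewer than 8.
That gives 6 + 2 + 1 + 2 + 1 + 8 + 4 + 1 + 8 = 33 socks with no colour reaching 9.
The next sock forces some colour to 9, so 33 + 1 = 34.

34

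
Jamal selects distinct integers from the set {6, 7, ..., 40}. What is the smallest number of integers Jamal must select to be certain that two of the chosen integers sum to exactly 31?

Group the elements by complementary pair {x, 31−x}: {6,25}, {7,24}, {8,23}, …, giving 10 two-element pairs and 15 integers whose partner 31−x falls outside [6,40].
Treating each of those 25 groups as a pigeonhole, one can pick one integer per group — 25 integers — with no two summing to 31.
The 26th integer lands in an occupied pair, forcing a sum of 31.

26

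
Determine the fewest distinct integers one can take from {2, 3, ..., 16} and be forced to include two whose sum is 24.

A set avoiding the sum 24 can contain at most one of each pair {x, 24−x}, plus the 7 elements whose complement lies outside the range or equal to its own complement.
The integers 2, …, 12 (11 of them) are such a set: any two sum to at least 2+3 = 5 and at most 11+12 = 23 < 24.
Pigeonhole: any 12th integer completes one of the 4 pairs, so 12 choices force a sum of 24.

12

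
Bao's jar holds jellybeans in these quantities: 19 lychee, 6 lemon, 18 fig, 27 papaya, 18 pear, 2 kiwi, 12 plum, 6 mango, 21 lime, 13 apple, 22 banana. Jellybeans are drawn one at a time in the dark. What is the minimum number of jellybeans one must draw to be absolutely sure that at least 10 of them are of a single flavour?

The 11 flavours are the holes; the jellybeans drawn are the pigeons.
To avoid 10 of any one flavour, the worst case takes at most 9 of each flavour, or every jellybean of a flavour that has fewer than 9.
That gives 9 + 6 + 9 + 9 + 9 + 2 + 9 + 6 + 9 + 9 + 9 = 86 jellybeans with no flavour reaching 10.
The next jellybean forces some flavour to 10, so 86 + 1 = 87.

87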